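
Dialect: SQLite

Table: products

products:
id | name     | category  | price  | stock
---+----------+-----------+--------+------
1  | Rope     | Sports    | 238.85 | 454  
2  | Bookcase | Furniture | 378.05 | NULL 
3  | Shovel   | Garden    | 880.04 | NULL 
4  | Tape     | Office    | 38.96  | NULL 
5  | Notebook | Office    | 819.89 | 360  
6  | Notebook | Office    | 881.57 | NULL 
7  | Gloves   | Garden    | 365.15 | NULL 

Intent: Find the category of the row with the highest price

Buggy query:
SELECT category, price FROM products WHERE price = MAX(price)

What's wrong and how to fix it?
Bug: WHERE is evaluated per row; an aggregate over the whole table isn't defined there

Fix: Wrap MAX in a scalar subquery so WHERE compares against a single value

Corrected query:
SELECT category, price FROM products WHERE price = (SELECT MAX(price) FROM products)

Result:
category | price 
---------+-------
Office   | 881.57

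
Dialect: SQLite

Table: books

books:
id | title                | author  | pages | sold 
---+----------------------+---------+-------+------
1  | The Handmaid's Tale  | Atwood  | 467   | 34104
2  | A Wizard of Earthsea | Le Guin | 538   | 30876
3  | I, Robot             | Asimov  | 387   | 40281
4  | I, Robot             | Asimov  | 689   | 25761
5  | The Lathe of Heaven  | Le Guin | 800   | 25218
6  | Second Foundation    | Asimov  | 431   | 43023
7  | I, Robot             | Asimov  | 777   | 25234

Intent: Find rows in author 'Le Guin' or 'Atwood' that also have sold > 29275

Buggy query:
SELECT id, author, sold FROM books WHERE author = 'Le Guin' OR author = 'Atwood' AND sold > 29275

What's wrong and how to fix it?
Bug: Without parentheses, AND is evaluated before OR, so the sold filter only applies to the 'Atwood' branch

Fix: Group the OR with parentheses (or use IN), then AND the threshold

Corrected query:
SELECT id, author, sold FROM books WHERE (author = 'Le Guin' OR author = 'Atwood') AND sold > 29275

Result:
id | author  | sold 
---+---------+------
1  | Atwood  | 34104
2  | Le Guin | 30876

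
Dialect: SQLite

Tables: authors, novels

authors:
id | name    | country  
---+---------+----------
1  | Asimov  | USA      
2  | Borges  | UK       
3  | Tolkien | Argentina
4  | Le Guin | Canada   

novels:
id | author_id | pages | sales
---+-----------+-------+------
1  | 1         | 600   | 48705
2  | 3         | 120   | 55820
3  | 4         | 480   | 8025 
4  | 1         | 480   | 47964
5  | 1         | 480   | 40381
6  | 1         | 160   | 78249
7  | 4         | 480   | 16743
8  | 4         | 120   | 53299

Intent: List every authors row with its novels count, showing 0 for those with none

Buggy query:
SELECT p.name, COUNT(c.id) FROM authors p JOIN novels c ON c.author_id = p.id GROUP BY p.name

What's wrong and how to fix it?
Bug: An inner join excludes parents with zero children

Fix: Switch to LEFT JOIN to retain unmatched parent rows

Corrected query:
SELECT p.name, COUNT(c.id) FROM authors p LEFT JOIN novels c ON c.author_id = p.id GROUP BY p.name

Result:
name    | COUNT(c.id)
--------+------------
Asimov  | 4          
Borges  | 0          
Le Guin | 3          
Tolkien | 1          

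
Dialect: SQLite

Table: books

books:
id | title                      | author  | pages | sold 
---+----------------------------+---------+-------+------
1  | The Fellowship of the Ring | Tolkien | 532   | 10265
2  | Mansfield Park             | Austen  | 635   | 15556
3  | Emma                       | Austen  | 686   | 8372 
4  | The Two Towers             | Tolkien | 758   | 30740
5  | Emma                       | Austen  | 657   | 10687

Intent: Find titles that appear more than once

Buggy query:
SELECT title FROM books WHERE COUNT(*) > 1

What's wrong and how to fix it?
Bug: WHERE can't reference COUNT(*); aggregates are computed after WHERE

Fix: Group first, then use HAVING for the count condition

Corrected query:
SELECT title FROM books GROUP BY title HAVING COUNT(*) > 1

Result:
title
-----
Emma 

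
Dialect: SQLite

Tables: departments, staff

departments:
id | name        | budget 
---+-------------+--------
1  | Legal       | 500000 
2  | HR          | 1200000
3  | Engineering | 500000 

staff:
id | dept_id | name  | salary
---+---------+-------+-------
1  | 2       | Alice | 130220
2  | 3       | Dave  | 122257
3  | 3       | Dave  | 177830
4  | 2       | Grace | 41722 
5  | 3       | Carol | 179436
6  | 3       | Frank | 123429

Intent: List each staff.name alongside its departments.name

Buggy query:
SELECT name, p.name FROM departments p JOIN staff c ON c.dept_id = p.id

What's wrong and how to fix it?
Bug: 'name' exists in both joined tables, so the database can't tell which one is meant

Fix: Prefix ambiguous columns with the table alias

Corrected query:
SELECT c.name, p.name FROM departments p JOIN staff c ON c.dept_id = p.id

Result:
name  | name       
------+------------
Alice | HR         
Dave  | Engineering
Dave  | Engineering
Grace | HR         
Carol | Engineering
Frank | Engineering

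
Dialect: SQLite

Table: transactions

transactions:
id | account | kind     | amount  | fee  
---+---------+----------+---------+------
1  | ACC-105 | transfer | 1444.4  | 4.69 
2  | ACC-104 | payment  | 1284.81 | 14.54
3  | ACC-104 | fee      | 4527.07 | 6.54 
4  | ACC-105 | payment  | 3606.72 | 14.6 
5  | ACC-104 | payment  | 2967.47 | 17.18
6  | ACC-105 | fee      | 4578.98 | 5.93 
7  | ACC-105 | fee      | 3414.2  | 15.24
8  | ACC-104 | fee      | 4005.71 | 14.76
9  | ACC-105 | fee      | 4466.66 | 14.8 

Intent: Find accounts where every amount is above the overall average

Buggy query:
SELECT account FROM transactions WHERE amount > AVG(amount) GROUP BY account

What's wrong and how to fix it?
Bug: AVG() is an aggregate; it can't sit directly in WHERE

Fix: Use a subquery for AVG and a HAVING MIN(...) filter so the condition holds for every row in the group

Corrected query:
SELECT account FROM transactions GROUP BY account HAVING MIN(amount) > (SELECT AVG(amount) FROM transactions)

Result:
(no rows)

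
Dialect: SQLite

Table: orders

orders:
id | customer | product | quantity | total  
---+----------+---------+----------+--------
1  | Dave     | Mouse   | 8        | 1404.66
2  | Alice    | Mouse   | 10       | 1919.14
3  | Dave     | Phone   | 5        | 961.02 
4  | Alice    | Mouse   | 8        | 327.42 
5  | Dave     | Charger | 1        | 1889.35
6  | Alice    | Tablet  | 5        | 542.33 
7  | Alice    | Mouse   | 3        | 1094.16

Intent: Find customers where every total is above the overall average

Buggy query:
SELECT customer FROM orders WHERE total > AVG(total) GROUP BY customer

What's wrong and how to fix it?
Bug: WHERE evaluates per row before aggregation, so AVG() is unavailable

Fix: Use a subquery for AVG and a HAVING MIN(...) filter so the condition holds for every row in the group

Corrected query:
SELECT customer FROM orders GROUP BY customer HAVING MIN(total) > (SELECT AVG(total) FROM orders)

Result:
(no rows)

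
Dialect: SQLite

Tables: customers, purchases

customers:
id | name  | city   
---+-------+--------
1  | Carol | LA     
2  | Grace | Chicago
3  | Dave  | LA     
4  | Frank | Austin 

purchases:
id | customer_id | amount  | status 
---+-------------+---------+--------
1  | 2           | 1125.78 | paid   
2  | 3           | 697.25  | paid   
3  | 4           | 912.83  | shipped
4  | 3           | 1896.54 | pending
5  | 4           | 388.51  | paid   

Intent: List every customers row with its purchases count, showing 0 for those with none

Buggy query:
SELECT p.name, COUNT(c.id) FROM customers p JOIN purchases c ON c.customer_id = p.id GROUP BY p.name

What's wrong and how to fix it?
Bug: INNER JOIN drops customers rows that have no matching purchases rows

Fix: Switch to LEFT JOIN to retain unmatched parent rows

Corrected query:
SELECT p.name, COUNT(c.id) FROM customers p LEFT JOIN purchases c ON c.customer_id = p.id GROUP BY p.name

Result:
name  | COUNT(c.id)
------+------------
Carol | 0          
Dave  | 2          
Frank | 2          
Grace | 1          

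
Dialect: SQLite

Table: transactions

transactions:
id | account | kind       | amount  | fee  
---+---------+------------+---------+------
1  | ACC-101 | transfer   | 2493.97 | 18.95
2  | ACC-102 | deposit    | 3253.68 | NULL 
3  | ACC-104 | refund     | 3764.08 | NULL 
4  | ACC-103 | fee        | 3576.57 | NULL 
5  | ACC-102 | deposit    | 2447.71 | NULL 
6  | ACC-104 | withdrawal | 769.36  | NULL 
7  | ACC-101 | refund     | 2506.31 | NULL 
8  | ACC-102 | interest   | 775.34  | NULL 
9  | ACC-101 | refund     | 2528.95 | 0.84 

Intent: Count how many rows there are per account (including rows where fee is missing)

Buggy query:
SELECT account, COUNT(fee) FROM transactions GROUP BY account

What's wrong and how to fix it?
Bug: COUNT(column) counts non-NULL values only; rows with NULL fee aren't counted

Fix: Replace COUNT(fee) with COUNT(*)

Corrected query:
SELECT account, COUNT(*) FROM transactions GROUP BY account

Result:
account | COUNT(*)
--------+---------
ACC-101 | 3       
ACC-102 | 3       
ACC-103 | 1       
ACC-104 | 2       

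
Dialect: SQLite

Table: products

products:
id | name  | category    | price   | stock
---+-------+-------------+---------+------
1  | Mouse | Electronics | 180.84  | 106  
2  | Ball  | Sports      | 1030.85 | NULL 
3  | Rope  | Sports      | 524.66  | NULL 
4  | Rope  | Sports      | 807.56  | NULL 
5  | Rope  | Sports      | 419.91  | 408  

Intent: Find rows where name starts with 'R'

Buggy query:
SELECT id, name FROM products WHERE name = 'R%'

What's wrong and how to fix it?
Bug: Wildcards only work with LIKE; '=' treats '%' as a literal character

Fix: Replace '=' with LIKE so 'R%' is treated as a pattern

Corrected query:
SELECT id, name FROM products WHERE name LIKE 'R%'

Result:
id | name
---+-----
3  | Rope
4  | Rope
5  | Rope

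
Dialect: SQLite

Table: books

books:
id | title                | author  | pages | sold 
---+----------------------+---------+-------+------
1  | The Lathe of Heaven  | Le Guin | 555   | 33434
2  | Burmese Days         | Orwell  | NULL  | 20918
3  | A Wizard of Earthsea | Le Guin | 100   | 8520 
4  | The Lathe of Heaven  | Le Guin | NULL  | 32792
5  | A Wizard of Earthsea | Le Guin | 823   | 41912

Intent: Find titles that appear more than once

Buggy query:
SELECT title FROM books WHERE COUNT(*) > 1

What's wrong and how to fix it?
Bug: WHERE can't reference COUNT(*); aggregates are computed after WHERE

Fix: Group first, then use HAVING for the count condition

Corrected query:
SELECT title FROM books GROUP BY title HAVING COUNT(*) > 1

Result:
title               
--------------------
A Wizard of Earthsea
The Lathe of Heaven 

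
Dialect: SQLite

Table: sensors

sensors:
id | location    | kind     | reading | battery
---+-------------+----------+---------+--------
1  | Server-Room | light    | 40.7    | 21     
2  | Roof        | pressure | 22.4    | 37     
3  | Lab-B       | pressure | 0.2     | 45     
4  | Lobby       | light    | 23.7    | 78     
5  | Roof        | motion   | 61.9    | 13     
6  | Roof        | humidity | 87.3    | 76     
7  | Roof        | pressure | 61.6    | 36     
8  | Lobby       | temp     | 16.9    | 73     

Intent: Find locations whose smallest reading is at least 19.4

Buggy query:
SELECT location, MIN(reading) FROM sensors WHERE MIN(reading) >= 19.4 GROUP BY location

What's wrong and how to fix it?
Bug: MIN() in WHERE is a misuse of aggregate

Fix: Replace WHERE with HAVING after the GROUP BY

Corrected query:
SELECT location, MIN(reading) FROM sensors GROUP BY location HAVING MIN(reading) >= 19.4

Result:
location    | MIN(reading)
------------+-------------
Roof        | 22.4        
Server-Room | 40.7        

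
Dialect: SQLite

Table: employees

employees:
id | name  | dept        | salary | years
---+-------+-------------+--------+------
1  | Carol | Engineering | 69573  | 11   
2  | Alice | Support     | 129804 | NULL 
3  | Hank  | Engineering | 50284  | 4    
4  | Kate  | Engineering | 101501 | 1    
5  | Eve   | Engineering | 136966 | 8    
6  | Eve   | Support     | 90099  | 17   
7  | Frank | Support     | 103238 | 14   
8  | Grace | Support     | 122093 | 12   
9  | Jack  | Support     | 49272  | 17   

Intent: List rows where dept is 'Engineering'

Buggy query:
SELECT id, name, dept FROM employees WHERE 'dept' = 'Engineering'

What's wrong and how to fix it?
Bug: Single quotes denote string literals in SQL; the column name is being compared as a constant string

Fix: Remove the quotes around the column name (or use double quotes for an identifier)

Corrected query:
SELECT id, name, dept FROM employees WHERE dept = 'Engineering'

Result:
id | name  | dept       
---+-------+------------
1  | Carol | Engineering
3  | Hank  | Engineering
4  | Kate  | Engineering
5  | Eve   | Engineering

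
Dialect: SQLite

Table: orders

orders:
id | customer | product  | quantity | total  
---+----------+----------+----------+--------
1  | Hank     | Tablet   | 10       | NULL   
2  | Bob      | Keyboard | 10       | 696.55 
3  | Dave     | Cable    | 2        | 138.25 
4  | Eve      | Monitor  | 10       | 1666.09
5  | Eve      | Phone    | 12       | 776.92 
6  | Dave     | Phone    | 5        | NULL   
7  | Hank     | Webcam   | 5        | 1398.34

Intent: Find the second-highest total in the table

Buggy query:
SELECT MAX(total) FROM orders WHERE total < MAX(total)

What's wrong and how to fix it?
Bug: MAX(total) on the right of the comparison is an aggregate-in-WHERE error

Fix: Compute the overall MAX in a subquery, then take MAX of rows below it

Corrected query:
SELECT MAX(total) FROM orders WHERE total < (SELECT MAX(total) FROM orders)

Result:
MAX(total)
----------
1398.34   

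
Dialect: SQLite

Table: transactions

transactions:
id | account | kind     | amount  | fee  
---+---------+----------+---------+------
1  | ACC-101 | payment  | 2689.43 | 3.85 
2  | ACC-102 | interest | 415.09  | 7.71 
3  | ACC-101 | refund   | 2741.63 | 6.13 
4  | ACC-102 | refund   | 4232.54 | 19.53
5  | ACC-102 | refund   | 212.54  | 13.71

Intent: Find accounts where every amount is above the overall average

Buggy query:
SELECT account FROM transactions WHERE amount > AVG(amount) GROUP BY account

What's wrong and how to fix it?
Bug: WHERE evaluates per row before aggregation, so AVG() is unavailable

Fix: Compute the overall average in a scalar subquery and compare each group's MIN against it in HAVING

Corrected query:
SELECT account FROM transactions GROUP BY account HAVING MIN(amount) > (SELECT AVG(amount) FROM transactions)

Result:
account
-------
ACC-101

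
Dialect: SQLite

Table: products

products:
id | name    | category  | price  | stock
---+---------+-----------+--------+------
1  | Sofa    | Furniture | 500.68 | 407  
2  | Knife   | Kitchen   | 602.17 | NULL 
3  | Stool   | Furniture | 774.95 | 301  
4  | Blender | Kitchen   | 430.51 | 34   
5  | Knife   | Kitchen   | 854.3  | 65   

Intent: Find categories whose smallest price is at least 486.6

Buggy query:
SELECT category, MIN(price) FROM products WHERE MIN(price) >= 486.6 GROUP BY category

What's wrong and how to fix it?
Bug: Aggregates like MIN are computed per group after WHERE runs

Fix: Replace WHERE with HAVING after the GROUP BY

Corrected query:
SELECT category, MIN(price) FROM products GROUP BY category HAVING MIN(price) >= 486.6

Result:
category  | MIN(price)
----------+-----------
Furniture | 500.68    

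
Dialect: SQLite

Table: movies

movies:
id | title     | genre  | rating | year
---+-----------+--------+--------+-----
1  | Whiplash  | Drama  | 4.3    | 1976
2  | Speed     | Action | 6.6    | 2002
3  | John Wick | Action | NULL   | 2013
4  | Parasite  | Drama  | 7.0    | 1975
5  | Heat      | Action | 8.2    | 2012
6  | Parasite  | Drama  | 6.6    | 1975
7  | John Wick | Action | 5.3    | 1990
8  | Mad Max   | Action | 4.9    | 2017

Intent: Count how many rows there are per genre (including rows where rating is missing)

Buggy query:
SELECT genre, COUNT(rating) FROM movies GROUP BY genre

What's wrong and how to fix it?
Bug: COUNT(rating) skips NULLs, so groups with missing rating are undercounted

Fix: Use COUNT(*) to count all rows regardless of NULL

Corrected query:
SELECT genre, COUNT(*) FROM movies GROUP BY genre

Result:
genre  | COUNT(*)
-------+---------
Action | 5       
Drama  | 3       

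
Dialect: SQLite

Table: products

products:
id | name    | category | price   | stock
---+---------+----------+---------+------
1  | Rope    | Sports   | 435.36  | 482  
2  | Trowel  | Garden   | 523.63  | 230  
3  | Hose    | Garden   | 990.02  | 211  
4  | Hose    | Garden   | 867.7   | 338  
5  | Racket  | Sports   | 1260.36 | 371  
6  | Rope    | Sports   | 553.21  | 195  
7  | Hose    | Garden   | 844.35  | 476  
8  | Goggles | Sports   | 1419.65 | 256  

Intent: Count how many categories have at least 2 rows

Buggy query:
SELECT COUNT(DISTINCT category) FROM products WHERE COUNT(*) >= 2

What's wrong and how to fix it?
Bug: WHERE filters individual rows, not groups, so a group-level COUNT is invalid there

Fix: Use a subquery that GROUPs and filters with HAVING, then count its rows

Corrected query:
SELECT COUNT(*) FROM (SELECT category FROM products GROUP BY category HAVING COUNT(*) >= 2)

Result:
COUNT(*)
--------
2       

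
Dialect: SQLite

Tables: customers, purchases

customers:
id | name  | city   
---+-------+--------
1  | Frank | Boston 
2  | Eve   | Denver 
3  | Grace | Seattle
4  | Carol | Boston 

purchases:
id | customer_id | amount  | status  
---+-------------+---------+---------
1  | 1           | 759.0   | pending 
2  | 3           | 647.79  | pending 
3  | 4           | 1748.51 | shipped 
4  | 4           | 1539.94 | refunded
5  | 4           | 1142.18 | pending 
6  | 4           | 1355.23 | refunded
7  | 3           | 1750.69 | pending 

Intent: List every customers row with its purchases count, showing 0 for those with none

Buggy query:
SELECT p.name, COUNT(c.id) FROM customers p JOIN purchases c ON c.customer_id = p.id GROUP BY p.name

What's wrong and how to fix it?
Bug: INNER JOIN drops customers rows that have no matching purchases rows

Fix: Switch to LEFT JOIN to retain unmatched parent rows

Corrected query:
SELECT p.name, COUNT(c.id) FROM customers p LEFT JOIN purchases c ON c.customer_id = p.id GROUP BY p.name

Result:
name  | COUNT(c.id)
------+------------
Carol | 4          
Eve   | 0          
Frank | 1          
Grace | 2          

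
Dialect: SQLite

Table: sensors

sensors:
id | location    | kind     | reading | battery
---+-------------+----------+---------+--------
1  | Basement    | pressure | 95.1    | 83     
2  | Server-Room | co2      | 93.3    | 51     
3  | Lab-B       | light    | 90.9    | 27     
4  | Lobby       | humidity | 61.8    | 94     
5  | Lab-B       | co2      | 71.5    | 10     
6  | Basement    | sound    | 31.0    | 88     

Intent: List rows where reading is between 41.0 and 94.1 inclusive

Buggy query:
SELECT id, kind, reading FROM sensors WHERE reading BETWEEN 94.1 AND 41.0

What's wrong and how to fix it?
Bug: The bounds are reversed; BETWEEN a AND b requires a <= b to match anything

Fix: Swap the bounds so the smaller value comes first

Corrected query:
SELECT id, kind, reading FROM sensors WHERE reading BETWEEN 41.0 AND 94.1

Result:
id | kind     | reading
---+----------+--------
2  | co2      | 93.3   
3  | light    | 90.9   
4  | humidity | 61.8   
5  | co2      | 71.5   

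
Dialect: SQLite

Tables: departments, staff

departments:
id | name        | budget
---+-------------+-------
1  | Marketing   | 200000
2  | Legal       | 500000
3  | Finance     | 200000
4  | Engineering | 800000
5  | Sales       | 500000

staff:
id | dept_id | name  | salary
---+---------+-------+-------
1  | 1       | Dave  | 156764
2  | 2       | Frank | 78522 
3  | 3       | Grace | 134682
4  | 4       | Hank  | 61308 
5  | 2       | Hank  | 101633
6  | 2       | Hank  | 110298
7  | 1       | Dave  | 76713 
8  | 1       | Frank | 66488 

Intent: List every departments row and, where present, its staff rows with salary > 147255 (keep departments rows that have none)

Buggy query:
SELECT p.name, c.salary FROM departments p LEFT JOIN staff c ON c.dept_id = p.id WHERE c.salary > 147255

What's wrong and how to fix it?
Bug: A WHERE condition on the right-hand table after LEFT JOIN drops unmatched parents

Fix: Put 'c.salary > 147255' in the JOIN's ON clause instead of WHERE

Corrected query:
SELECT p.name, c.salary FROM departments p LEFT JOIN staff c ON c.dept_id = p.id AND c.salary > 147255

Result:
name        | salary
------------+-------
Marketing   | 156764
Legal       | NULL  
Finance     | NULL  
Engineering | NULL  
Sales       | NULL  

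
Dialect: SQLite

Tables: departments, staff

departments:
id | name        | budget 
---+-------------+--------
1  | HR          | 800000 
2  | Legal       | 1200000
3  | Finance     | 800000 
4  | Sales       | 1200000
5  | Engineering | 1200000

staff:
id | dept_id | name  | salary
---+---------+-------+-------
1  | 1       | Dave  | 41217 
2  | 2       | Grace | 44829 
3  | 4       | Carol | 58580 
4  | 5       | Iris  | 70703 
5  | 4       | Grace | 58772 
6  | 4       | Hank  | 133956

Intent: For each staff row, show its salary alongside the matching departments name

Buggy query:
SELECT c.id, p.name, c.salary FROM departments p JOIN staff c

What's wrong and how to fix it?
Bug: JOIN with no ON clause produces a cartesian product; every staff row pairs with every departments row

Fix: Specify the join condition linking the foreign key to the parent id

Corrected query:
SELECT c.id, p.name, c.salary FROM departments p JOIN staff c ON c.dept_id = p.id

Result:
id | name        | salary
---+-------------+-------
1  | HR          | 41217 
2  | Legal       | 44829 
3  | Sales       | 58580 
4  | Engineering | 70703 
5  | Sales       | 58772 
6  | Sales       | 133956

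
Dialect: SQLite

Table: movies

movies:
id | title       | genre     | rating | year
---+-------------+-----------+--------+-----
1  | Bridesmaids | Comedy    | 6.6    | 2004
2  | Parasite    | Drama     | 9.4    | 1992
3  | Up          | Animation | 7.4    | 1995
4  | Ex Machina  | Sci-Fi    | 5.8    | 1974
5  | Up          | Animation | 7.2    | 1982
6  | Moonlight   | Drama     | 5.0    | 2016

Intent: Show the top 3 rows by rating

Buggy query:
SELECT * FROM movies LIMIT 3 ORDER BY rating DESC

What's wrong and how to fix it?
Bug: ORDER BY cannot follow LIMIT; LIMIT is the final clause

Fix: Sort with ORDER BY, then apply LIMIT

Corrected query:
SELECT * FROM movies ORDER BY rating DESC LIMIT 3

Result:
id | title    | genre     | rating | year
---+----------+-----------+--------+-----
2  | Parasite | Drama     | 9.4    | 1992
3  | Up       | Animation | 7.4    | 1995
5  | Up       | Animation | 7.2    | 1982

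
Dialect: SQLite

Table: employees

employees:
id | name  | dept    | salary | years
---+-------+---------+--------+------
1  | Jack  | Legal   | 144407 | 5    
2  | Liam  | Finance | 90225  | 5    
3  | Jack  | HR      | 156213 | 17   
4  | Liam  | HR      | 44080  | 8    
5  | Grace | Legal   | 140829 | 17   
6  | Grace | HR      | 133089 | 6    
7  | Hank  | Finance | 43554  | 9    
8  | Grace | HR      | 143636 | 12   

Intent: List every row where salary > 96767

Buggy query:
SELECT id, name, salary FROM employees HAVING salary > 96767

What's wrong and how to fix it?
Bug: HAVING filters the output of aggregation, but this query has no GROUP BY and no aggregate functions, so SQLite rejects it (HAVING clause on a non-aggregate query); the condition here is per row

Fix: Replace HAVING with WHERE since the condition applies to individual rows

Corrected query:
SELECT id, name, salary FROM employees WHERE salary > 96767

Result:
id | name  | salary
---+-------+-------
1  | Jack  | 144407
3  | Jack  | 156213
5  | Grace | 140829
6  | Grace | 133089
8  | Grace | 143636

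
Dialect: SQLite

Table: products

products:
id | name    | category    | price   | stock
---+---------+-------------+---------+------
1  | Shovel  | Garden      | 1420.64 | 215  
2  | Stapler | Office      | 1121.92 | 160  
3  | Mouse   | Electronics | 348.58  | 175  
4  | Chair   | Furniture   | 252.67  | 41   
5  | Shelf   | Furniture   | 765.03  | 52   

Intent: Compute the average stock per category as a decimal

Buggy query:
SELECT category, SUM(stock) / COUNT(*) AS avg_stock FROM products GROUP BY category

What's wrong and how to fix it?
Bug: Both operands are integers, so '/' performs integer division and truncates

Fix: Cast one side to REAL so the division keeps the fractional part

Corrected query:
SELECT category, SUM(stock) * 1.0 / COUNT(*) AS avg_stock FROM products GROUP BY category

Result:
category    | avg_stock
------------+----------
Electronics | 175      
Furniture   | 46.5     
Garden      | 215      
Office      | 160      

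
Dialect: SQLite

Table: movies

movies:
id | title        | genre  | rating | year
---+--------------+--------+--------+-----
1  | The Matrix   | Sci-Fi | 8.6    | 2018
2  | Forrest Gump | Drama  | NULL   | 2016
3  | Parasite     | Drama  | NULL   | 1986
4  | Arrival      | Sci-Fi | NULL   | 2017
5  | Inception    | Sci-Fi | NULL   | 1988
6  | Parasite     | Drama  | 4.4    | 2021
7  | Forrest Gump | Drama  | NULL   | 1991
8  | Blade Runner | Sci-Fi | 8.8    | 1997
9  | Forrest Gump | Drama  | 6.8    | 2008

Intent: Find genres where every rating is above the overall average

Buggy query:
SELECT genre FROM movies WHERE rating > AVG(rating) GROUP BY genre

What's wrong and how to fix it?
Bug: AVG() is an aggregate; it can't sit directly in WHERE

Fix: Compute the overall average in a scalar subquery and compare each group's MIN against it in HAVING

Corrected query:
SELECT genre FROM movies GROUP BY genre HAVING MIN(rating) > (SELECT AVG(rating) FROM movies)

Result:
genre 
------
Sci-Fi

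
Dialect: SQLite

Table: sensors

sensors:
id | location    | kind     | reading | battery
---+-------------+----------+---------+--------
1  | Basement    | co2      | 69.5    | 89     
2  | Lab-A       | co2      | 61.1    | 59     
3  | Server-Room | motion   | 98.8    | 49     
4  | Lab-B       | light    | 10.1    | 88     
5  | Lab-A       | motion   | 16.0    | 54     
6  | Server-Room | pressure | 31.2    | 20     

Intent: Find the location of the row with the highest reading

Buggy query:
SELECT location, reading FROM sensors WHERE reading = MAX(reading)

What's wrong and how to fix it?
Bug: WHERE is evaluated per row; an aggregate over the whole table isn't defined there

Fix: Use a subquery: WHERE reading = (SELECT MAX(reading) FROM sensors)

Corrected query:
SELECT location, reading FROM sensors WHERE reading = (SELECT MAX(reading) FROM sensors)

Result:
location    | reading
------------+--------
Server-Room | 98.8   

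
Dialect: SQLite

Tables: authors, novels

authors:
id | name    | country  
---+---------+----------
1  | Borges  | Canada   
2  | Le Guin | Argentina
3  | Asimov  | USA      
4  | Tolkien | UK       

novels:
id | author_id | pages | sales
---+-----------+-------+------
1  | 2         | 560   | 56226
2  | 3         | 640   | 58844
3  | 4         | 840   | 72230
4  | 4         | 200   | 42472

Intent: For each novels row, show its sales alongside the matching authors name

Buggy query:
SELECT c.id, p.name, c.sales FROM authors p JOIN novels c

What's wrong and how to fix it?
Bug: Missing join condition: each novels row is matched to all authors rows instead of just its own

Fix: Add ON c.author_id = p.id to the JOIN

Corrected query:
SELECT c.id, p.name, c.sales FROM authors p JOIN novels c ON c.author_id = p.id

Result:
id | name    | sales
---+---------+------
1  | Le Guin | 56226
2  | Asimov  | 58844
3  | Tolkien | 72230
4  | Tolkien | 42472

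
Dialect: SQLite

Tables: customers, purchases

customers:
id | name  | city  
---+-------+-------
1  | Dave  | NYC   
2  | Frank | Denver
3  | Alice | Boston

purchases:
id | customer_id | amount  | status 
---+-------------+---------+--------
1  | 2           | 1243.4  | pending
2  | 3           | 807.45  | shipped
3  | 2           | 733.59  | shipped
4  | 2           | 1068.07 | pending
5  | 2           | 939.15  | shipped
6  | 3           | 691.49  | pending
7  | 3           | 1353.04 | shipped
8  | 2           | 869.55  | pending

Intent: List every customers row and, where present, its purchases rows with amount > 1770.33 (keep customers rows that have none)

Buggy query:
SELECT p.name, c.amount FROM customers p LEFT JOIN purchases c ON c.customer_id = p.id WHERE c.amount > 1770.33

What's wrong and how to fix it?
Bug: Filtering c.amount in WHERE discards the NULL rows produced by LEFT JOIN, turning it into an inner join

Fix: Put 'c.amount > 1770.33' in the JOIN's ON clause instead of WHERE

Corrected query:
SELECT p.name, c.amount FROM customers p LEFT JOIN purchases c ON c.customer_id = p.id AND c.amount > 1770.33

Result:
name  | amount
------+-------
Dave  | NULL  
Frank | NULL  
Alice | NULL  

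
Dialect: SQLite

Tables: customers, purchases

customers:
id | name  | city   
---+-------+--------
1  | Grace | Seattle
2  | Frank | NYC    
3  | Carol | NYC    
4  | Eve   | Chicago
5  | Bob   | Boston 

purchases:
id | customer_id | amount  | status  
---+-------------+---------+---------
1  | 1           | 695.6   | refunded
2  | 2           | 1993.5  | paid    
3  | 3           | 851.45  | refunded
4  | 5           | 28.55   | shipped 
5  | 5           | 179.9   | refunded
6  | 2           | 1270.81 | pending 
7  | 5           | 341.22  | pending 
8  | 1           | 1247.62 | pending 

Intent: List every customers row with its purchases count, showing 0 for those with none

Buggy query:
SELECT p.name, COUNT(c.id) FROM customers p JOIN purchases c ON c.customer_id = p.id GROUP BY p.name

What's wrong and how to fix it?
Bug: INNER JOIN drops customers rows that have no matching purchases rows

Fix: Switch to LEFT JOIN to retain unmatched parent rows

Corrected query:
SELECT p.name, COUNT(c.id) FROM customers p LEFT JOIN purchases c ON c.customer_id = p.id GROUP BY p.name

Result:
name  | COUNT(c.id)
------+------------
Bob   | 3          
Carol | 1          
Eve   | 0          
Frank | 2          
Grace | 2          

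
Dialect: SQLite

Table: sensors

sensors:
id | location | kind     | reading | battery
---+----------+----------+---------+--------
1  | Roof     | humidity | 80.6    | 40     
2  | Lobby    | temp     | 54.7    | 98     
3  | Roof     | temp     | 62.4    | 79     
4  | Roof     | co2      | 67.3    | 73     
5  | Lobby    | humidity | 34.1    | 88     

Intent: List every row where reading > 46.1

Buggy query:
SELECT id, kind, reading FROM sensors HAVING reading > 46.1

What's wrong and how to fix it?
Bug: This is a non-aggregate query (no GROUP BY, no aggregates), so in SQLite the HAVING clause is invalid here; a row-level condition belongs in WHERE

Fix: Use WHERE for row-level filtering

Corrected query:
SELECT id, kind, reading FROM sensors WHERE reading > 46.1

Result:
id | kind     | reading
---+----------+--------
1  | humidity | 80.6   
2  | temp     | 54.7   
3  | temp     | 62.4   
4  | co2      | 67.3   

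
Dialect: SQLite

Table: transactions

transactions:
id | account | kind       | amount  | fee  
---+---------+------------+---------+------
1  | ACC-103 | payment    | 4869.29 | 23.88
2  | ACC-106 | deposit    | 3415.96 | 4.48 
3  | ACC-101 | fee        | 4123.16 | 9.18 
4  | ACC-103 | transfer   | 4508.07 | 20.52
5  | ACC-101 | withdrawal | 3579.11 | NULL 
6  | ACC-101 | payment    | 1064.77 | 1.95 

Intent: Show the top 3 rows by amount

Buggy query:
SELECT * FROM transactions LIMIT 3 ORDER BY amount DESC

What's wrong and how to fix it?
Bug: LIMIT must come after ORDER BY

Fix: Sort with ORDER BY, then apply LIMIT

Corrected query:
SELECT * FROM transactions ORDER BY amount DESC LIMIT 3

Result:
id | account | kind     | amount  | fee  
---+---------+----------+---------+------
1  | ACC-103 | payment  | 4869.29 | 23.88
4  | ACC-103 | transfer | 4508.07 | 20.52
3  | ACC-101 | fee      | 4123.16 | 9.18 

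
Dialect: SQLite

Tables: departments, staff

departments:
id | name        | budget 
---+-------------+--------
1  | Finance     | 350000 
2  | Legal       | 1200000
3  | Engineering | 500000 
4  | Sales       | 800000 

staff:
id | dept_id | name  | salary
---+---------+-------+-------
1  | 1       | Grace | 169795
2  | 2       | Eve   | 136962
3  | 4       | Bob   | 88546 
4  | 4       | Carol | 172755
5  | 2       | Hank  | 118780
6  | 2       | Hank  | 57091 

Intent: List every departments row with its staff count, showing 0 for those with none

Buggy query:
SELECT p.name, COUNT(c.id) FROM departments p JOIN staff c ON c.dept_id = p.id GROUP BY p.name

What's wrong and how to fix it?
Bug: An inner join excludes parents with zero children

Fix: Use LEFT JOIN so parents without children still appear (COUNT(c.id) gives 0)

Corrected query:
SELECT p.name, COUNT(c.id) FROM departments p LEFT JOIN staff c ON c.dept_id = p.id GROUP BY p.name

Result:
name        | COUNT(c.id)
------------+------------
Engineering | 0          
Finance     | 1          
Legal       | 3          
Sales       | 2          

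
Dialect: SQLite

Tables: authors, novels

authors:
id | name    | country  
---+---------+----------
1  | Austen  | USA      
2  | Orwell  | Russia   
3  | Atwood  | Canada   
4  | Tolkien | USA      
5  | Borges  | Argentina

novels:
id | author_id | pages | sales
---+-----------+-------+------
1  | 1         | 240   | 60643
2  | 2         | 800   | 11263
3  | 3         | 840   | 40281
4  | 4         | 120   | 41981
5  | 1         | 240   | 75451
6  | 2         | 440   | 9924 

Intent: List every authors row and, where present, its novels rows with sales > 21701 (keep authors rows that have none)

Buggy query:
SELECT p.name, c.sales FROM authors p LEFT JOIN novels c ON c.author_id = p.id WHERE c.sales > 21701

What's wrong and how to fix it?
Bug: Filtering c.sales in WHERE discards the NULL rows produced by LEFT JOIN, turning it into an inner join

Fix: Put 'c.sales > 21701' in the JOIN's ON clause instead of WHERE

Corrected query:
SELECT p.name, c.sales FROM authors p LEFT JOIN novels c ON c.author_id = p.id AND c.sales > 21701

Result:
name    | sales
--------+------
Austen  | 60643
Austen  | 75451
Orwell  | NULL 
Atwood  | 40281
Tolkien | 41981
Borges  | NULL 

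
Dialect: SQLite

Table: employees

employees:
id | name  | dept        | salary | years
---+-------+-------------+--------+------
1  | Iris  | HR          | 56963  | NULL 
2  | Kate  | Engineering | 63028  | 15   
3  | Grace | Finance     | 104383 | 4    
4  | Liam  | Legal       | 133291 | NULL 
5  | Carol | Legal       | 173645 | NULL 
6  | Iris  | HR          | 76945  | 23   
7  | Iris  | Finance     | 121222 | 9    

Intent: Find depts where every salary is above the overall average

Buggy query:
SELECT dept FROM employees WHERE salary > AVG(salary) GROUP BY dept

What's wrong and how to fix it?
Bug: AVG() is an aggregate; it can't sit directly in WHERE

Fix: Use a subquery for AVG and a HAVING MIN(...) filter so the condition holds for every row in the group

Corrected query:
SELECT dept FROM employees GROUP BY dept HAVING MIN(salary) > (SELECT AVG(salary) FROM employees)

Result:
dept   
-------
Finance
Legal  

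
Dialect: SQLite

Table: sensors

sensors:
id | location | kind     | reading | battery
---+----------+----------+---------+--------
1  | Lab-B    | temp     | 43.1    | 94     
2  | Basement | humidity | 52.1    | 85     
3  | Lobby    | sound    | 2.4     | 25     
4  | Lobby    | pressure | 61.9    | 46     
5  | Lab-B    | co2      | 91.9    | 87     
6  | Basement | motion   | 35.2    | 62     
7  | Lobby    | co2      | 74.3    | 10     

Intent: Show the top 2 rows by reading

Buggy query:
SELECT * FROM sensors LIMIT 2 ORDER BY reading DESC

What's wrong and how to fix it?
Bug: ORDER BY cannot follow LIMIT; LIMIT is the final clause

Fix: Sort with ORDER BY, then apply LIMIT

Corrected query:
SELECT * FROM sensors ORDER BY reading DESC LIMIT 2

Result:
id | location | kind | reading | battery
---+----------+------+---------+--------
5  | Lab-B    | co2  | 91.9    | 87     
7  | Lobby    | co2  | 74.3    | 10     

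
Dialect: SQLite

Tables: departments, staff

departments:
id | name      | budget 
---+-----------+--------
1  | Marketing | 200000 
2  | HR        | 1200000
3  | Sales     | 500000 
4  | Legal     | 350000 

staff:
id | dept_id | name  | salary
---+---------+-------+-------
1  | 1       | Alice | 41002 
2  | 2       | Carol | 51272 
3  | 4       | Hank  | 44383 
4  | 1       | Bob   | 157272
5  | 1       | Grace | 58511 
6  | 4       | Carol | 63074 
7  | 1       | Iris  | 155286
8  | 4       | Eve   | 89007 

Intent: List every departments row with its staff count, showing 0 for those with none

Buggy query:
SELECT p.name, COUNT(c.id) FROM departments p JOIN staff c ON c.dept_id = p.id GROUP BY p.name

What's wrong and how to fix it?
Bug: An inner join excludes parents with zero children

Fix: Use LEFT JOIN so parents without children still appear (COUNT(c.id) gives 0)

Corrected query:
SELECT p.name, COUNT(c.id) FROM departments p LEFT JOIN staff c ON c.dept_id = p.id GROUP BY p.name

Result:
name      | COUNT(c.id)
----------+------------
HR        | 1          
Legal     | 3          
Marketing | 4          
Sales     | 0          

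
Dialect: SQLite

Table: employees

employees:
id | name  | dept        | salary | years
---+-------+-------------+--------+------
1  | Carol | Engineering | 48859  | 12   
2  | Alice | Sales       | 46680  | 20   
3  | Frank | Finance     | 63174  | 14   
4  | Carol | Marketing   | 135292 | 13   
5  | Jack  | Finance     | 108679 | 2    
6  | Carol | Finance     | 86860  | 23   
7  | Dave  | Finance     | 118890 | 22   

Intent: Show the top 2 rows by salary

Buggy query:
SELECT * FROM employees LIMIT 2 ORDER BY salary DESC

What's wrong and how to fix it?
Bug: LIMIT must come after ORDER BY

Fix: Swap the clauses: ORDER BY first, then LIMIT

Corrected query:
SELECT * FROM employees ORDER BY salary DESC LIMIT 2

Result:
id | name  | dept      | salary | years
---+-------+-----------+--------+------
4  | Carol | Marketing | 135292 | 13   
7  | Dave  | Finance   | 118890 | 22   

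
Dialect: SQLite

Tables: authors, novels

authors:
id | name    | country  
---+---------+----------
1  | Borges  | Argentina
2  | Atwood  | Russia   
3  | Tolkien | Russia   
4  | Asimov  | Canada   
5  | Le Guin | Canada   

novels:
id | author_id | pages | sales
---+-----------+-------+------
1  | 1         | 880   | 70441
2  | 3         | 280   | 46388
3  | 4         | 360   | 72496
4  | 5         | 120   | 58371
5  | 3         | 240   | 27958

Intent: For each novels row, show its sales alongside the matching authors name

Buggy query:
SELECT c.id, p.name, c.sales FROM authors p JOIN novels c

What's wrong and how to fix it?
Bug: Missing join condition: each novels row is matched to all authors rows instead of just its own

Fix: Add ON c.author_id = p.id to the JOIN

Corrected query:
SELECT c.id, p.name, c.sales FROM authors p JOIN novels c ON c.author_id = p.id

Result:
id | name    | sales
---+---------+------
1  | Borges  | 70441
2  | Tolkien | 46388
3  | Asimov  | 72496
4  | Le Guin | 58371
5  | Tolkien | 27958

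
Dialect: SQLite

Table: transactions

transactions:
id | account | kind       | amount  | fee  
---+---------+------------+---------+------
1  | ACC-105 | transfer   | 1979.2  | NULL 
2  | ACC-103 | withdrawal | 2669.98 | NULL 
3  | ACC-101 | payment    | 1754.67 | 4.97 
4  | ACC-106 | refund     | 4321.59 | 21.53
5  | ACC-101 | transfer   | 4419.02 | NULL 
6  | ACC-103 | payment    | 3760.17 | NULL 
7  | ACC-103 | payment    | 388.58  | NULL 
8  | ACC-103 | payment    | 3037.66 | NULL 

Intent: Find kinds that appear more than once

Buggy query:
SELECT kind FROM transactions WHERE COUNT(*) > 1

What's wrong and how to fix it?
Bug: WHERE can't reference COUNT(*); aggregates are computed after WHERE

Fix: GROUP BY kind, then filter groups with HAVING COUNT(*) > 1

Corrected query:
SELECT kind FROM transactions GROUP BY kind HAVING COUNT(*) > 1

Result:
kind    
--------
payment 
transfer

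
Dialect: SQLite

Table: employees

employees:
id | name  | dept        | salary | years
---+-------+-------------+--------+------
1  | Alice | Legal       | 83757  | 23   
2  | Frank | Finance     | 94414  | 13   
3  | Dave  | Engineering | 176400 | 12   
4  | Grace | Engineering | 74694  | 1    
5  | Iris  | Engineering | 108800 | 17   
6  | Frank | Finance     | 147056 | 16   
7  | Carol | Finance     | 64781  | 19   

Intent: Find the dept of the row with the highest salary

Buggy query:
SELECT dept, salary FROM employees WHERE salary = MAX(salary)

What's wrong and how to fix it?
Bug: MAX(salary) is an aggregate and cannot be used directly in WHERE

Fix: Use a subquery: WHERE salary = (SELECT MAX(salary) FROM employees)

Corrected query:
SELECT dept, salary FROM employees WHERE salary = (SELECT MAX(salary) FROM employees)

Result:
dept        | salary
------------+-------
Engineering | 176400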